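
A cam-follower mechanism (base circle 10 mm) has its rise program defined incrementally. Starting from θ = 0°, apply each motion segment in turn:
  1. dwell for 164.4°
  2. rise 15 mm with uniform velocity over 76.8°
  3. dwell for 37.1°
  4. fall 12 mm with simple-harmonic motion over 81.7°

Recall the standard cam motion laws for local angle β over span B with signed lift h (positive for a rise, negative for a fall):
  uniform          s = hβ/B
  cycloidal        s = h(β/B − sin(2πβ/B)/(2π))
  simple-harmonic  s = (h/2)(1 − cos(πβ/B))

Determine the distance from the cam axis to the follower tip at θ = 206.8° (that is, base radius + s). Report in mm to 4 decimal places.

seg 1 [0°–164.4°] dwell: s stays 0.0000
seg 2 [164.4°–241.2°] uniform, h=15: θ=206.8° here. β=42.4, B=76.8. 15·42.4/76.8 = 8.2813 → s = 8.2813
radial distance = base radius + s = 10 + 8.2813 = 18.2813

18.2813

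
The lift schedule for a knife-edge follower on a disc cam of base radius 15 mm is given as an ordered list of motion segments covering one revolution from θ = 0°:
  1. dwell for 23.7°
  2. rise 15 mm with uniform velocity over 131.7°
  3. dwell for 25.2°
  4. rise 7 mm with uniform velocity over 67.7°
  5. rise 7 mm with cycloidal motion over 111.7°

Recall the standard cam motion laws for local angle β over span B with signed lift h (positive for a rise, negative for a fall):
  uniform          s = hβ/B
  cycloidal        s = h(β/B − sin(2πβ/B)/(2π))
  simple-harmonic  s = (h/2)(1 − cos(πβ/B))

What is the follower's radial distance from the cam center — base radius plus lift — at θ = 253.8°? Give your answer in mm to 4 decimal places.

seg 1 [0°–23.7°] dwell: s stays 0.0000
seg 2 [23.7°–155.4°] uniform, h=15: full span → s += 15 → s = 15.0000
seg 3 [155.4°–180.6°] dwell: s stays 15.0000
seg 4 [180.6°–248.3°] uniform, h=7: full span → s += 7 → s = 22.0000
seg 5 [248.3°–360°] cycloidal, h=7: θ=253.8° here. β=5.5, B=111.7. 7·(0.0492 − sin(2π·0.0492)/(2π)) = 0.0055 → s = 22.0055
radial distance = base radius + s = 15 + 22.0055 = 37.0055

37.0055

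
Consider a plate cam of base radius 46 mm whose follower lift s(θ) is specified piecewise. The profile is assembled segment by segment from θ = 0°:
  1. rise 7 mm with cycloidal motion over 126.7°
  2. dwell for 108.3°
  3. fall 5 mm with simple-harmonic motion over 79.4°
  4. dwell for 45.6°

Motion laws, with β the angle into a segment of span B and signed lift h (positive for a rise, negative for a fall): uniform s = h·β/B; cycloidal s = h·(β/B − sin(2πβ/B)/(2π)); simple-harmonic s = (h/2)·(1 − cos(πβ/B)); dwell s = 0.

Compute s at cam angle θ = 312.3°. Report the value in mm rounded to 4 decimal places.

seg 1 [0°–126.7°] cycloidal, h=7: full span → s += 7 → s = 7.0000
seg 2 [126.7°–235°] dwell: s stays 7.0000
seg 3 [235°–314.4°] simple-harmonic, h=-5: θ=312.3° here. β=77.3, B=79.4. -5/2·(1 − cos(π·0.9736)) = -4.9914 → s = 2.0086

2.0086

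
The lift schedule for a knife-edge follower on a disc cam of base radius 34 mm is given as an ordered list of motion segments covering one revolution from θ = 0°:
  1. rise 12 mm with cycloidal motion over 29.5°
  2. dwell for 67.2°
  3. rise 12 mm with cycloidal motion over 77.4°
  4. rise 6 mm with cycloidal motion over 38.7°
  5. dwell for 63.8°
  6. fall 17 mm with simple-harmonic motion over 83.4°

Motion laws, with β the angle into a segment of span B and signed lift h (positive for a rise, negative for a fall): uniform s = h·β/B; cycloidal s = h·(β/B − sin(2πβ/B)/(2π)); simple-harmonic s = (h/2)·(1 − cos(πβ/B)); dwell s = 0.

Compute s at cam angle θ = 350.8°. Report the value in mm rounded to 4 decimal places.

seg 1 [0°–29.5°] cycloidal, h=12: full span → s += 12 → s = 12.0000
seg 2 [29.5°–96.7°] dwell: s stays 12.0000
seg 3 [96.7°–174.1°] cycloidal, h=12: full span → s += 12 → s = 24.0000
seg 4 [174.1°–212.8°] cycloidal, h=6: full span → s += 6 → s = 30.0000
seg 5 [212.8°–276.6°] dwell: s stays 30.0000
seg 6 [276.6°–360°] simple-harmonic, h=-17: θ=350.8° here. β=74.2, B=83.4. -17/2·(1 − cos(π·0.8897)) = -16.4947 → s = 13.5053

13.5053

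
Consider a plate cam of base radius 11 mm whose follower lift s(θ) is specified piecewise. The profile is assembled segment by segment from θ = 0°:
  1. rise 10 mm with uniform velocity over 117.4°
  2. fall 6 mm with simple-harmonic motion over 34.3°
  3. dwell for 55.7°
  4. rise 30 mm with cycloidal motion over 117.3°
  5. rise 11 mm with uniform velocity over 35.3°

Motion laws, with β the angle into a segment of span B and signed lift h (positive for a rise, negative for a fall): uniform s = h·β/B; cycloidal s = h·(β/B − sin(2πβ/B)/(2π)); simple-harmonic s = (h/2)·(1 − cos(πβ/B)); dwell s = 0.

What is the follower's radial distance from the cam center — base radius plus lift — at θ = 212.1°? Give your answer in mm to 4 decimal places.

seg 1 [0°–117.4°] uniform, h=10: full span → s += 10 → s = 10.0000
seg 2 [117.4°–151.7°] simple-harmonic, h=-6: full span → s += -6 → s = 4.0000
seg 3 [151.7°–207.4°] dwell: s stays 4.0000
seg 4 [207.4°–324.7°] cycloidal, h=30: θ=212.1° here. β=4.7, B=117.3. 30·(0.0401 − sin(2π·0.0401)/(2π)) = 0.0127 → s = 4.0127
radial distance = base radius + s = 11 + 4.0127 = 15.0127

15.0127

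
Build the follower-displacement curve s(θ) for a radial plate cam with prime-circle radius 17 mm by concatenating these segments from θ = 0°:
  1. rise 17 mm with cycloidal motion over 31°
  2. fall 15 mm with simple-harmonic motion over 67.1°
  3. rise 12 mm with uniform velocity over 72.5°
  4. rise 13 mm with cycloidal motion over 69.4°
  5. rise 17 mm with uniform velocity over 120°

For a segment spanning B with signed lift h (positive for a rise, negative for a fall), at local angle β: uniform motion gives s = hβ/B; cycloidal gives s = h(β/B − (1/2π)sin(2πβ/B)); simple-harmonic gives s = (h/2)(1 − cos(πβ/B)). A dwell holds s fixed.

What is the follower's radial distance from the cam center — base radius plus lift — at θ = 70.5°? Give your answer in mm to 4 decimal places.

seg 1 [0°–31°] cycloidal, h=17: full span → s += 17 → s = 17.0000
seg 2 [31°–98.1°] simple-harmonic, h=-15: θ=70.5° here. β=39.5, B=67.1. -15/2·(1 − cos(π·0.5887)) = -9.5624 → s = 7.4376
radial distance = base radius + s = 17 + 7.4376 = 24.4376

24.4376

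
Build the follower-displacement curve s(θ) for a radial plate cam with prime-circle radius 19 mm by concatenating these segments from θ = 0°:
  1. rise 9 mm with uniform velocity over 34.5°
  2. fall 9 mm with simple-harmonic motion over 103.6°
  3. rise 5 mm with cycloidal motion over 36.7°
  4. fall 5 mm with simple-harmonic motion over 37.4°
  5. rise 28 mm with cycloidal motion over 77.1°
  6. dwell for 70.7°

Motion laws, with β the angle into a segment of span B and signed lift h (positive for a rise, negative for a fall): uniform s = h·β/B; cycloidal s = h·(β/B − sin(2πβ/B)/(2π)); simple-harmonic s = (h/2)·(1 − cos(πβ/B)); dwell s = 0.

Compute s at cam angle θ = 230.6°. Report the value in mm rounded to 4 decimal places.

seg 1 [0°–34.5°] uniform, h=9: full span → s += 9 → s = 9.0000
seg 2 [34.5°–138.1°] simple-harmonic, h=-9: full span → s += -9 → s = 0.0000
seg 3 [138.1°–174.8°] cycloidal, h=5: full span → s += 5 → s = 5.0000
seg 4 [174.8°–212.2°] simple-harmonic, h=-5: full span → s += -5 → s = 0.0000
seg 5 [212.2°–289.3°] cycloidal, h=28: θ=230.6° here. β=18.4, B=77.1. 28·(0.2387 − sin(2π·0.2387)/(2π)) = 2.2372 → s = 2.2372

2.2372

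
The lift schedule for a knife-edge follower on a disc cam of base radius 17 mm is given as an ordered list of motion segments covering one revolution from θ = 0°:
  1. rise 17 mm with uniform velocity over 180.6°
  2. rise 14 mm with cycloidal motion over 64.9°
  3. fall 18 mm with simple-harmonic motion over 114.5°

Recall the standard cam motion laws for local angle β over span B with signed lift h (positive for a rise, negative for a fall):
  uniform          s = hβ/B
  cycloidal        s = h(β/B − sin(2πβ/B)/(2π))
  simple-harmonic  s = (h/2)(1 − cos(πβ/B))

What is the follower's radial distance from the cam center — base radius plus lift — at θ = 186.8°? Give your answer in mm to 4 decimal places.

seg 1 [0°–180.6°] uniform, h=17: full span → s += 17 → s = 17.0000
seg 2 [180.6°–245.5°] cycloidal, h=14: θ=186.8° here. β=6.2, B=64.9. 14·(0.0955 − sin(2π·0.0955)/(2π)) = 0.0789 → s = 17.0789
radial distance = base radius + s = 17 + 17.0789 = 34.0789

34.0789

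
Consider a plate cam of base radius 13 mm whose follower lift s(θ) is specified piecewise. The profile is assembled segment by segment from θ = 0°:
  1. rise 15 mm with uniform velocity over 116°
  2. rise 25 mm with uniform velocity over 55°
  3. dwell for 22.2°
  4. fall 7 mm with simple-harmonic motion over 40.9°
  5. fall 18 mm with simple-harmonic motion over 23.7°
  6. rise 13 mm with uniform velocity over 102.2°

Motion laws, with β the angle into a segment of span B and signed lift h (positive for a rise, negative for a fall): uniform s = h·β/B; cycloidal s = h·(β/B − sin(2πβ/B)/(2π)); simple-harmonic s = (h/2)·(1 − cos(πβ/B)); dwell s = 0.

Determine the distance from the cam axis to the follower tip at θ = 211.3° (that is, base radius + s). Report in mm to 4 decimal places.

seg 1 [0°–116°] uniform, h=15: full span → s += 15 → s = 15.0000
seg 2 [116°–171°] uniform, h=25: full span → s += 25 → s = 40.0000
seg 3 [171°–193.2°] dwell: s stays 40.0000
seg 4 [193.2°–234.1°] simple-harmonic, h=-7: θ=211.3° here. β=18.1, B=40.9. -7/2·(1 − cos(π·0.4425)) = -2.8717 → s = 37.1283
radial distance = base radius + s = 13 + 37.1283 = 50.1283

50.1283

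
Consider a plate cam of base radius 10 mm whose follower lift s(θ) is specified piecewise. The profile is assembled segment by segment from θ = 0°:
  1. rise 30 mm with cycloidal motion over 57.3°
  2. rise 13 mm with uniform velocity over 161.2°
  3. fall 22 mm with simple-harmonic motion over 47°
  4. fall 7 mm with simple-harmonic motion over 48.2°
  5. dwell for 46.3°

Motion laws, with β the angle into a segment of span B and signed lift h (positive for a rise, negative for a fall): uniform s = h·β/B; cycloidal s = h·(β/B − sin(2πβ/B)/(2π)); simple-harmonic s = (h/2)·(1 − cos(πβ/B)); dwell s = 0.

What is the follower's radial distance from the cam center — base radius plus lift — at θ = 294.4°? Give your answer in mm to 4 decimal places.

seg 1 [0°–57.3°] cycloidal, h=30: full span → s += 30 → s = 30.0000
seg 2 [57.3°–218.5°] uniform, h=13: full span → s += 13 → s = 43.0000
seg 3 [218.5°–265.5°] simple-harmonic, h=-22: full span → s += -22 → s = 21.0000
seg 4 [265.5°–313.7°] simple-harmonic, h=-7: θ=294.4° here. β=28.9, B=48.2. -7/2·(1 − cos(π·0.5996)) = -4.5772 → s = 16.4228
radial distance = base radius + s = 10 + 16.4228 = 26.4228

26.4228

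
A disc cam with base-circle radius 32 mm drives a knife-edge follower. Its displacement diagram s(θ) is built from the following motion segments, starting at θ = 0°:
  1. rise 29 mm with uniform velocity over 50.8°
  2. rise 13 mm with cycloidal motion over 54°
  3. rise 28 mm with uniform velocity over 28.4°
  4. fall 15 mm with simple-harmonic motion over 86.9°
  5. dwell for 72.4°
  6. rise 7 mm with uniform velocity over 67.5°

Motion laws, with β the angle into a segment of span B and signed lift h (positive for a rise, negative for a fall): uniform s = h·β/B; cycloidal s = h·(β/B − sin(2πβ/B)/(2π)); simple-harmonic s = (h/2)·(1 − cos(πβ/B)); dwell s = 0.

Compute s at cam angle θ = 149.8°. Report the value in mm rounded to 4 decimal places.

seg 1 [0°–50.8°] uniform, h=29: full span → s += 29 → s = 29.0000
seg 2 [50.8°–104.8°] cycloidal, h=13: full span → s += 13 → s = 42.0000
seg 3 [104.8°–133.2°] uniform, h=28: full span → s += 28 → s = 70.0000
seg 4 [133.2°–220.1°] simple-harmonic, h=-15: θ=149.8° here. β=16.6, B=86.9. -15/2·(1 − cos(π·0.1910)) = -1.3105 → s = 68.6895

68.6895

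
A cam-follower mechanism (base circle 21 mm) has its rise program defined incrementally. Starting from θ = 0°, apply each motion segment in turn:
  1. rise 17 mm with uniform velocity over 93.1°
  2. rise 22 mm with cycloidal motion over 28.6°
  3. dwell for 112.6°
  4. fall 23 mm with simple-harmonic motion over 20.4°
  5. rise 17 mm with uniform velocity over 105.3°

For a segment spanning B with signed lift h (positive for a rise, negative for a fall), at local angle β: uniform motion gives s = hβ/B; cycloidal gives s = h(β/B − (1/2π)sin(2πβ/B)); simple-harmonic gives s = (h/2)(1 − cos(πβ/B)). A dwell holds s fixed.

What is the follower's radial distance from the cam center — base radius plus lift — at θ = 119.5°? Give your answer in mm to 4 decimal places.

seg 1 [0°–93.1°] uniform, h=17: full span → s += 17 → s = 17.0000
seg 2 [93.1°–121.7°] cycloidal, h=22: θ=119.5° here. β=26.4, B=28.6. 22·(0.9231 − sin(2π·0.9231)/(2π)) = 21.9349 → s = 38.9349
radial distance = base radius + s = 21 + 38.9349 = 59.9349

59.9349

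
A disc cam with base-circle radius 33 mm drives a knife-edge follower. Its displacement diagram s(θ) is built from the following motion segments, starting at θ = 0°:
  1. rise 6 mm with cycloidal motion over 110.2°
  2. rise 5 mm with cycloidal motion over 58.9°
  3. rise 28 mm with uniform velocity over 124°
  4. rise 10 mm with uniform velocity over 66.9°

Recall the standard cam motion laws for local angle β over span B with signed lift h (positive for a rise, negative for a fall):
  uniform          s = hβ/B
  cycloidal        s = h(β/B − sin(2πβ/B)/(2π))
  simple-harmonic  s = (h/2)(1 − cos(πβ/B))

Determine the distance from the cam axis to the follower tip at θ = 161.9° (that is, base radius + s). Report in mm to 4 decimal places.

seg 1 [0°–110.2°] cycloidal, h=6: full span → s += 6 → s = 6.0000
seg 2 [110.2°–169.1°] cycloidal, h=5: θ=161.9° here. β=51.7, B=58.9. 5·(0.8778 − sin(2π·0.8778)/(2π)) = 4.9417 → s = 10.9417
radial distance = base radius + s = 33 + 10.9417 = 43.9417

43.9417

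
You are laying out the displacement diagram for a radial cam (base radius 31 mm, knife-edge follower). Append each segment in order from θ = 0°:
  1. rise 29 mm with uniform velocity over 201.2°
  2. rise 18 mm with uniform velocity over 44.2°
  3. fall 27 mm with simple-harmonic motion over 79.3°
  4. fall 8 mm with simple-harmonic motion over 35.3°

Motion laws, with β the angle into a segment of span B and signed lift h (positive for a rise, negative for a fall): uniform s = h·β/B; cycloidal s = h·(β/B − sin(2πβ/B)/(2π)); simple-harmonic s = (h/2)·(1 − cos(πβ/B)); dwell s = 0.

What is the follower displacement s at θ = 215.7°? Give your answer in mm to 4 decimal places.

seg 1 [0°–201.2°] uniform, h=29: full span → s += 29 → s = 29.0000
seg 2 [201.2°–245.4°] uniform, h=18: θ=215.7° here. β=14.5, B=44.2. 18·14.5/44.2 = 5.9050 → s = 34.9050

34.9050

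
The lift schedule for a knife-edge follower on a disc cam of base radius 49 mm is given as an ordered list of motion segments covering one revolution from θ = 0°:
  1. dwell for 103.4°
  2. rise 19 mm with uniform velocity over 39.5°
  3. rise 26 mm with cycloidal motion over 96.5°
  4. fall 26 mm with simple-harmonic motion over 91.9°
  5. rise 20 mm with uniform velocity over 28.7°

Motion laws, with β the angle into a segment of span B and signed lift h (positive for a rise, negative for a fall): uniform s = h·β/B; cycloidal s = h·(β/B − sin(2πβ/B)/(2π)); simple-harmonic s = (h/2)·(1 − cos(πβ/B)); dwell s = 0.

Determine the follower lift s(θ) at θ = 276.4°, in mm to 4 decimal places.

seg 1 [0°–103.4°] dwell: s stays 0.0000
seg 2 [103.4°–142.9°] uniform, h=19: full span → s += 19 → s = 19.0000
seg 3 [142.9°–239.4°] cycloidal, h=26: full span → s += 26 → s = 45.0000
seg 4 [239.4°–331.3°] simple-harmonic, h=-26: θ=276.4° here. β=37, B=91.9. -26/2·(1 − cos(π·0.4026)) = -9.0843 → s = 35.9157

35.9157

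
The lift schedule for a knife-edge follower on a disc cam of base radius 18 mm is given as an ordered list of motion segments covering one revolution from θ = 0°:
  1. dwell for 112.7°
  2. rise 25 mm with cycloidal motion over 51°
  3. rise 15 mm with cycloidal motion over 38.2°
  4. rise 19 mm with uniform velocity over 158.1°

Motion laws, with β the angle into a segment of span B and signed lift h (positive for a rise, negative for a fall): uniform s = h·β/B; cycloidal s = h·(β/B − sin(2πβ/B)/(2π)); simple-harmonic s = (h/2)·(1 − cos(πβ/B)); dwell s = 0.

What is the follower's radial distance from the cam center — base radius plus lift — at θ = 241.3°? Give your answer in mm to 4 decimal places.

seg 1 [0°–112.7°] dwell: s stays 0.0000
seg 2 [112.7°–163.7°] cycloidal, h=25: full span → s += 25 → s = 25.0000
seg 3 [163.7°–201.9°] cycloidal, h=15: full span → s += 15 → s = 40.0000
seg 4 [201.9°–360°] uniform, h=19: θ=241.3° here. β=39.4, B=158.1. 19·39.4/158.1 = 4.7350 → s = 44.7350
radial distance = base radius + s = 18 + 44.7350 = 62.7350

62.7350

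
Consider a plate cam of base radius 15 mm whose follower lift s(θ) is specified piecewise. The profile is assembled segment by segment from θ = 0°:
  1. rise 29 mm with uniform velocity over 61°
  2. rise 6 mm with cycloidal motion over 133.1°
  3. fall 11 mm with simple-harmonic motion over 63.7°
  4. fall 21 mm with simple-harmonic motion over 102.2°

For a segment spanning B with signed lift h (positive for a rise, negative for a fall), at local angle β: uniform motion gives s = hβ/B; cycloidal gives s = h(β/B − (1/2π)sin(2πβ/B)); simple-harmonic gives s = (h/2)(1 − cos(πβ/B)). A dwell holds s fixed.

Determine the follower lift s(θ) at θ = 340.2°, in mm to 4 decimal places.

seg 1 [0°–61°] uniform, h=29: full span → s += 29 → s = 29.0000
seg 2 [61°–194.1°] cycloidal, h=6: full span → s += 6 → s = 35.0000
seg 3 [194.1°–257.8°] simple-harmonic, h=-11: full span → s += -11 → s = 24.0000
seg 4 [257.8°–360°] simple-harmonic, h=-21: θ=340.2° here. β=82.4, B=102.2. -21/2·(1 − cos(π·0.8063)) = -19.1144 → s = 4.8856

4.8856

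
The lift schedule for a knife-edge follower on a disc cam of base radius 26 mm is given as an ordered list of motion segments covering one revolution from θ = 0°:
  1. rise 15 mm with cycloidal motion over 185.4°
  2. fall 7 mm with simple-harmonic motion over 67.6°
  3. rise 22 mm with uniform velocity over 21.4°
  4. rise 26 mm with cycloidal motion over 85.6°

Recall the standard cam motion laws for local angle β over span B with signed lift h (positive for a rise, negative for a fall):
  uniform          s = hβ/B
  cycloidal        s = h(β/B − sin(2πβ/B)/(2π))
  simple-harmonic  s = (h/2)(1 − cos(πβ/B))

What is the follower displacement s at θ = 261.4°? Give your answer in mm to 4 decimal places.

seg 1 [0°–185.4°] cycloidal, h=15: full span → s += 15 → s = 15.0000
seg 2 [185.4°–253°] simple-harmonic, h=-7: full span → s += -7 → s = 8.0000
seg 3 [253°–274.4°] uniform, h=22: θ=261.4° here. β=8.4, B=21.4. 22·8.4/21.4 = 8.6355 → s = 16.6355

16.6355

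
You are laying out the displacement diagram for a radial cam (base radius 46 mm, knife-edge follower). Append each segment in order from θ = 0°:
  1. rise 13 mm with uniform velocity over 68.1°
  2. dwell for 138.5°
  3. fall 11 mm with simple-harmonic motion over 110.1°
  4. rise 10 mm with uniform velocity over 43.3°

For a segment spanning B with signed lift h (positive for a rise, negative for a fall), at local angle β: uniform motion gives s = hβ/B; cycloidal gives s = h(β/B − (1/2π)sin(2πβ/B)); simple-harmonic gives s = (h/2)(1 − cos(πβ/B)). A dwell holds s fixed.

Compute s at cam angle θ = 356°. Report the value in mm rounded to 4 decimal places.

seg 1 [0°–68.1°] uniform, h=13: full span → s += 13 → s = 13.0000
seg 2 [68.1°–206.6°] dwell: s stays 13.0000
seg 3 [206.6°–316.7°] simple-harmonic, h=-11: full span → s += -11 → s = 2.0000
seg 4 [316.7°–360°] uniform, h=10: θ=356° here. β=39.3, B=43.3. 10·39.3/43.3 = 9.0762 → s = 11.0762

11.0762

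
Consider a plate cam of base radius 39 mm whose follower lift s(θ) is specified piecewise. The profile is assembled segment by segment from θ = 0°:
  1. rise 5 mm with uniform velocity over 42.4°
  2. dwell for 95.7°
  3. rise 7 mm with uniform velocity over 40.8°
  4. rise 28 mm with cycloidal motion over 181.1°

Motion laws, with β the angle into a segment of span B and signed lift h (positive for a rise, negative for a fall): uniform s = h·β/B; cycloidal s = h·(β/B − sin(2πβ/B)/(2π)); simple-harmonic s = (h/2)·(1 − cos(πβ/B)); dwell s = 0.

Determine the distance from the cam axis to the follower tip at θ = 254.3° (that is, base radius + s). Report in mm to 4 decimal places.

seg 1 [0°–42.4°] uniform, h=5: full span → s += 5 → s = 5.0000
seg 2 [42.4°–138.1°] dwell: s stays 5.0000
seg 3 [138.1°–178.9°] uniform, h=7: full span → s += 7 → s = 12.0000
seg 4 [178.9°–360°] cycloidal, h=28: θ=254.3° here. β=75.4, B=181.1. 28·(0.4163 − sin(2π·0.4163)/(2π)) = 9.4217 → s = 21.4217
radial distance = base radius + s = 39 + 21.4217 = 60.4217

60.4217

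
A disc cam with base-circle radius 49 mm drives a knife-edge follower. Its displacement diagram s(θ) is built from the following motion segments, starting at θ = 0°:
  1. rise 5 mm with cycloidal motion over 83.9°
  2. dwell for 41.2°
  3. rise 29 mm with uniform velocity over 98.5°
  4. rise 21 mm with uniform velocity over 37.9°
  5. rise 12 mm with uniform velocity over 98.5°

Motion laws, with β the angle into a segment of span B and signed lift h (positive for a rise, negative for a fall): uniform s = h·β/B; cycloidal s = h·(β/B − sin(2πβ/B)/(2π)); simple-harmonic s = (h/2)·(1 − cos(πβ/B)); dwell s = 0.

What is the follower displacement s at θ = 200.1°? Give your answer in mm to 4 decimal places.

seg 1 [0°–83.9°] cycloidal, h=5: full span → s += 5 → s = 5.0000
seg 2 [83.9°–125.1°] dwell: s stays 5.0000
seg 3 [125.1°–223.6°] uniform, h=29: θ=200.1° here. β=75, B=98.5. 29·75/98.5 = 22.0812 → s = 27.0812

27.0812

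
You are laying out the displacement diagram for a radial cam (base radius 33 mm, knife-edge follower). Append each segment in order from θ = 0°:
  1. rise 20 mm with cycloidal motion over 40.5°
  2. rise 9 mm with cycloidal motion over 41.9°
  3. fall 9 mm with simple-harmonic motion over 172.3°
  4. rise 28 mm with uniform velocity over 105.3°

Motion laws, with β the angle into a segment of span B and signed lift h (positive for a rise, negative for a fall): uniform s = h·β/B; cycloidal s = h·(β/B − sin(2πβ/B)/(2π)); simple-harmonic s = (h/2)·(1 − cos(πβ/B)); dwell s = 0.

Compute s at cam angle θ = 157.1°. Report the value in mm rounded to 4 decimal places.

seg 1 [0°–40.5°] cycloidal, h=20: full span → s += 20 → s = 20.0000
seg 2 [40.5°–82.4°] cycloidal, h=9: full span → s += 9 → s = 29.0000
seg 3 [82.4°–254.7°] simple-harmonic, h=-9: θ=157.1° here. β=74.7, B=172.3. -9/2·(1 − cos(π·0.4335)) = -3.5673 → s = 25.4327

25.4327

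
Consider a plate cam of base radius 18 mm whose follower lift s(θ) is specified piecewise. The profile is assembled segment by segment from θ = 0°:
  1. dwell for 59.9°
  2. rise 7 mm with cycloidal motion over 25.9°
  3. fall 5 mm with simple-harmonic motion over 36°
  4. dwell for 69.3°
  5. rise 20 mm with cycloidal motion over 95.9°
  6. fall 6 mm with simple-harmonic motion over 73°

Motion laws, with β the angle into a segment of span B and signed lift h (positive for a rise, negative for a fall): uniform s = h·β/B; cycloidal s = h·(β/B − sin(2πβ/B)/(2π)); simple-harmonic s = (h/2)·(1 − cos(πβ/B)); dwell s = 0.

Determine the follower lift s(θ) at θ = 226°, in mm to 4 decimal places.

seg 1 [0°–59.9°] dwell: s stays 0.0000
seg 2 [59.9°–85.8°] cycloidal, h=7: full span → s += 7 → s = 7.0000
seg 3 [85.8°–121.8°] simple-harmonic, h=-5: full span → s += -5 → s = 2.0000
seg 4 [121.8°–191.1°] dwell: s stays 2.0000
seg 5 [191.1°–287°] cycloidal, h=20: θ=226° here. β=34.9, B=95.9. 20·(0.3639 − sin(2π·0.3639)/(2π)) = 4.8765 → s = 6.8765

6.8765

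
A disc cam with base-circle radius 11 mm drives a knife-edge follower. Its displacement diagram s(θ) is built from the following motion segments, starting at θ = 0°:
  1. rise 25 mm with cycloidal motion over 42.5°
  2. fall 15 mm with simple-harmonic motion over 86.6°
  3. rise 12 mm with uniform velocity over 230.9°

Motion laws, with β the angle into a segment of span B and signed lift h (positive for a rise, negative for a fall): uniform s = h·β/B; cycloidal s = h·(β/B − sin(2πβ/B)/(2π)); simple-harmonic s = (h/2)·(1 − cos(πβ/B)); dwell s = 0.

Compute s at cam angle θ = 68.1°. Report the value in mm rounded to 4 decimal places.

seg 1 [0°–42.5°] cycloidal, h=25: full span → s += 25 → s = 25.0000
seg 2 [42.5°–129.1°] simple-harmonic, h=-15: θ=68.1° here. β=25.6, B=86.6. -15/2·(1 − cos(π·0.2956)) = -3.0084 → s = 21.9916

21.9916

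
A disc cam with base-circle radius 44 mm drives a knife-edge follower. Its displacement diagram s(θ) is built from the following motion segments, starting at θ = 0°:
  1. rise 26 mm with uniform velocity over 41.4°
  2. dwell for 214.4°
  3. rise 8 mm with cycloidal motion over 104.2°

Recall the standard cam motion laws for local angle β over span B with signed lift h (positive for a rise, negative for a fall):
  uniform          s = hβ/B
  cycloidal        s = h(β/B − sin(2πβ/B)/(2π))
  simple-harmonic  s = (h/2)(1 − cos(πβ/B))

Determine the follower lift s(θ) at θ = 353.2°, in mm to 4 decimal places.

seg 1 [0°–41.4°] uniform, h=26: full span → s += 26 → s = 26.0000
seg 2 [41.4°–255.8°] dwell: s stays 26.0000
seg 3 [255.8°–360°] cycloidal, h=8: θ=353.2° here. β=97.4, B=104.2. 8·(0.9347 − sin(2π·0.9347)/(2π)) = 7.9855 → s = 33.9855

33.9855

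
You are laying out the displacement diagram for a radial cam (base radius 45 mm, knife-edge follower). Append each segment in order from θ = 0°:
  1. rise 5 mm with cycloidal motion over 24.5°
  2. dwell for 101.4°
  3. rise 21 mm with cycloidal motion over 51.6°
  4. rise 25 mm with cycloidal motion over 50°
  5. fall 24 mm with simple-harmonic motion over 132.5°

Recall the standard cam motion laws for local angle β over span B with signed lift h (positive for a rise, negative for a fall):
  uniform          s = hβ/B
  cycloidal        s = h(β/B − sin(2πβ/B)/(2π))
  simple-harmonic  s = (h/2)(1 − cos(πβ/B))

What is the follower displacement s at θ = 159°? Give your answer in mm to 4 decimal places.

seg 1 [0°–24.5°] cycloidal, h=5: full span → s += 5 → s = 5.0000
seg 2 [24.5°–125.9°] dwell: s stays 5.0000
seg 3 [125.9°–177.5°] cycloidal, h=21: θ=159° here. β=33.1, B=51.6. 21·(0.6415 − sin(2π·0.6415)/(2π)) = 16.0658 → s = 21.0658

21.0658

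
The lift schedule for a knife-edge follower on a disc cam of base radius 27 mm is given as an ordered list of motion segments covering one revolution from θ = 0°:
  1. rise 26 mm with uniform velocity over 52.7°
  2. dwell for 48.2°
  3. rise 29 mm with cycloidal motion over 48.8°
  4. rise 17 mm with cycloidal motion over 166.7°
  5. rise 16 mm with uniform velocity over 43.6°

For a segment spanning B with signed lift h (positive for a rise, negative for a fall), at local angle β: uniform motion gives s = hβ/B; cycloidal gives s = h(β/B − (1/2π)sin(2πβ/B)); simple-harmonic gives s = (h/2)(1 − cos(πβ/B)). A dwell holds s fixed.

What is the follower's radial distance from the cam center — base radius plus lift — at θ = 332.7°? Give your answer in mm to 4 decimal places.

seg 1 [0°–52.7°] uniform, h=26: full span → s += 26 → s = 26.0000
seg 2 [52.7°–100.9°] dwell: s stays 26.0000
seg 3 [100.9°–149.7°] cycloidal, h=29: full span → s += 29 → s = 55.0000
seg 4 [149.7°–316.4°] cycloidal, h=17: full span → s += 17 → s = 72.0000
seg 5 [316.4°–360°] uniform, h=16: θ=332.7° here. β=16.3, B=43.6. 16·16.3/43.6 = 5.9817 → s = 77.9817
radial distance = base radius + s = 27 + 77.9817 = 104.9817

104.9817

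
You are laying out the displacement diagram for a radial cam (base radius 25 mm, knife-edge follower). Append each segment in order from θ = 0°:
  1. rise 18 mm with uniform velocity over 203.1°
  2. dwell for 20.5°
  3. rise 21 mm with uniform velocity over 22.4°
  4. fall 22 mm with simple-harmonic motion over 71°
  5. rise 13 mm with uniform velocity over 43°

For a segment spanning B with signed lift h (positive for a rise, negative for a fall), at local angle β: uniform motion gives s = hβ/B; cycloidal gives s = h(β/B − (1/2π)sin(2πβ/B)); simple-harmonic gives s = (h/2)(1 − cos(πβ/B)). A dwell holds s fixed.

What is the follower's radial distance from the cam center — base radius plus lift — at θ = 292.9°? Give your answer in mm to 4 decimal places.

seg 1 [0°–203.1°] uniform, h=18: full span → s += 18 → s = 18.0000
seg 2 [203.1°–223.6°] dwell: s stays 18.0000
seg 3 [223.6°–246°] uniform, h=21: full span → s += 21 → s = 39.0000
seg 4 [246°–317°] simple-harmonic, h=-22: θ=292.9° here. β=46.9, B=71. -22/2·(1 − cos(π·0.6606)) = -16.3163 → s = 22.6837
radial distance = base radius + s = 25 + 22.6837 = 47.6837

47.6837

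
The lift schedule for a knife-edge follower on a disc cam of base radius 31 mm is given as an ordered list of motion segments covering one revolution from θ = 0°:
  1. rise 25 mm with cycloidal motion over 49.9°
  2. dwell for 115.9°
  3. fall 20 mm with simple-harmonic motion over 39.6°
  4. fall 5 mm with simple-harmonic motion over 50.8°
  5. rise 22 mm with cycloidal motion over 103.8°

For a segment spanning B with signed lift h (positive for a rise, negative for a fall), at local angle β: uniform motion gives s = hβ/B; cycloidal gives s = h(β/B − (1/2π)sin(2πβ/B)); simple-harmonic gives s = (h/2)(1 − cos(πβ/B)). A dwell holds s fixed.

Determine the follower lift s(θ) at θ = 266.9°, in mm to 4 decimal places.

seg 1 [0°–49.9°] cycloidal, h=25: full span → s += 25 → s = 25.0000
seg 2 [49.9°–165.8°] dwell: s stays 25.0000
seg 3 [165.8°–205.4°] simple-harmonic, h=-20: full span → s += -20 → s = 5.0000
seg 4 [205.4°–256.2°] simple-harmonic, h=-5: full span → s += -5 → s = 0.0000
seg 5 [256.2°–360°] cycloidal, h=22: θ=266.9° here. β=10.7, B=103.8. 22·(0.1031 − sin(2π·0.1031)/(2π)) = 0.1553 → s = 0.1553

0.1553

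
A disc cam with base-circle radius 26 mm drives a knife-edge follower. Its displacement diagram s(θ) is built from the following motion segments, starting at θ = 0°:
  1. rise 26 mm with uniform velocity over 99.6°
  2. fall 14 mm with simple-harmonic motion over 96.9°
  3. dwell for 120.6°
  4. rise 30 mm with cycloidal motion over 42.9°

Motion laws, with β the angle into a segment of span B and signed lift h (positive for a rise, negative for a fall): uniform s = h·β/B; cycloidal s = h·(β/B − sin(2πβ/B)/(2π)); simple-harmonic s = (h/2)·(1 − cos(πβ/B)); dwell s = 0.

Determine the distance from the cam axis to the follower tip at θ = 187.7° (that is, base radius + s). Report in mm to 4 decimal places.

seg 1 [0°–99.6°] uniform, h=26: full span → s += 26 → s = 26.0000
seg 2 [99.6°–196.5°] simple-harmonic, h=-14: θ=187.7° here. β=88.1, B=96.9. -14/2·(1 − cos(π·0.9092)) = -13.7170 → s = 12.2830
radial distance = base radius + s = 26 + 12.2830 = 38.2830

38.2830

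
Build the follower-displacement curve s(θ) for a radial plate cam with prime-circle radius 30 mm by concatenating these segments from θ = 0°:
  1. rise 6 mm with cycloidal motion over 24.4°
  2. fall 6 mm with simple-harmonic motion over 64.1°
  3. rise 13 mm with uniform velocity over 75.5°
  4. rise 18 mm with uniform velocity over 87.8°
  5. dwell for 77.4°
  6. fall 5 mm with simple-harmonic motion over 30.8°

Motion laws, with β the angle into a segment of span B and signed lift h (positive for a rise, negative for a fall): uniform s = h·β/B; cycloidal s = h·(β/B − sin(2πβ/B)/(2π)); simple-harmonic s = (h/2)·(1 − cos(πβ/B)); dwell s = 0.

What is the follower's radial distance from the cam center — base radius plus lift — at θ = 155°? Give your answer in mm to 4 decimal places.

seg 1 [0°–24.4°] cycloidal, h=6: full span → s += 6 → s = 6.0000
seg 2 [24.4°–88.5°] simple-harmonic, h=-6: full span → s += -6 → s = 0.0000
seg 3 [88.5°–164°] uniform, h=13: θ=155° here. β=66.5, B=75.5. 13·66.5/75.5 = 11.4503 → s = 11.4503
radial distance = base radius + s = 30 + 11.4503 = 41.4503

41.4503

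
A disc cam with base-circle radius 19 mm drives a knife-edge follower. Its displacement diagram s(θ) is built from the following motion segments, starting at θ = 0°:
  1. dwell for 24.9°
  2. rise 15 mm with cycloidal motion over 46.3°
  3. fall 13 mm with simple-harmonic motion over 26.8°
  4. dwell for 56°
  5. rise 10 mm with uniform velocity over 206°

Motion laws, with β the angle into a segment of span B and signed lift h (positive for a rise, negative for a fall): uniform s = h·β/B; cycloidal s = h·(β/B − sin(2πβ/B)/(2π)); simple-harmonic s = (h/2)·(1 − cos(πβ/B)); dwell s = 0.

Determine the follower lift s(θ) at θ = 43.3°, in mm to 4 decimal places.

seg 1 [0°–24.9°] dwell: s stays 0.0000
seg 2 [24.9°–71.2°] cycloidal, h=15: θ=43.3° here. β=18.4, B=46.3. 15·(0.3974 − sin(2π·0.3974)/(2π)) = 4.5266 → s = 4.5266

4.5266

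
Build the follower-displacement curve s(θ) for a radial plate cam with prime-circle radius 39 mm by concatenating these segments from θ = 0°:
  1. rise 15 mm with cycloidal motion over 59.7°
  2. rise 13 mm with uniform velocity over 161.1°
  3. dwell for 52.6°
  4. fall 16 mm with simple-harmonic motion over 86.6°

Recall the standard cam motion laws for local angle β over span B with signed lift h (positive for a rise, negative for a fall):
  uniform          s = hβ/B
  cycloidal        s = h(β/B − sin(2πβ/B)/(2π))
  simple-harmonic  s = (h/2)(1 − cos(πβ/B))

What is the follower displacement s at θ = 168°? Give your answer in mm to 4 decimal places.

seg 1 [0°–59.7°] cycloidal, h=15: full span → s += 15 → s = 15.0000
seg 2 [59.7°–220.8°] uniform, h=13: θ=168° here. β=108.3, B=161.1. 13·108.3/161.1 = 8.7393 → s = 23.7393

23.7393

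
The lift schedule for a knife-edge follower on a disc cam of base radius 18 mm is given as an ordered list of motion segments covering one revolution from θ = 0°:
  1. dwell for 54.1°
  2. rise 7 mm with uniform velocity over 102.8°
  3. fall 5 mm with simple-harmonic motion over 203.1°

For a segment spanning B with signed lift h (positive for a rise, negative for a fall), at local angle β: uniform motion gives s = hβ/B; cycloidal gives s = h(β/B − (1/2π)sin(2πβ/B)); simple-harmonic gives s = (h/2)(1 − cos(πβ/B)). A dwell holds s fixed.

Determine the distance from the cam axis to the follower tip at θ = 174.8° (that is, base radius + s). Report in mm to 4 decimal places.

seg 1 [0°–54.1°] dwell: s stays 0.0000
seg 2 [54.1°–156.9°] uniform, h=7: full span → s += 7 → s = 7.0000
seg 3 [156.9°–360°] simple-harmonic, h=-5: θ=174.8° here. β=17.9, B=203.1. -5/2·(1 − cos(π·0.0881)) = -0.0952 → s = 6.9048
radial distance = base radius + s = 18 + 6.9048 = 24.9048

24.9048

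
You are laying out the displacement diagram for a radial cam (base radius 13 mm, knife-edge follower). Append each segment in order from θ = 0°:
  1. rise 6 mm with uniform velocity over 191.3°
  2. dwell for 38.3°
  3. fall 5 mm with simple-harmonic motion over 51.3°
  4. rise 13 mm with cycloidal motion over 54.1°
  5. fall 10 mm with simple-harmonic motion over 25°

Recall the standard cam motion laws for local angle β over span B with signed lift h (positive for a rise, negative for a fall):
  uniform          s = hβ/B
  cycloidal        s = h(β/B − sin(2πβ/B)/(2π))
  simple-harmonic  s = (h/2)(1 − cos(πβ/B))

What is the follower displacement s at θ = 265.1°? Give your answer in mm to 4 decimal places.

seg 1 [0°–191.3°] uniform, h=6: full span → s += 6 → s = 6.0000
seg 2 [191.3°–229.6°] dwell: s stays 6.0000
seg 3 [229.6°–280.9°] simple-harmonic, h=-5: θ=265.1° here. β=35.5, B=51.3. -5/2·(1 − cos(π·0.6920)) = -3.9182 → s = 2.0818

2.0818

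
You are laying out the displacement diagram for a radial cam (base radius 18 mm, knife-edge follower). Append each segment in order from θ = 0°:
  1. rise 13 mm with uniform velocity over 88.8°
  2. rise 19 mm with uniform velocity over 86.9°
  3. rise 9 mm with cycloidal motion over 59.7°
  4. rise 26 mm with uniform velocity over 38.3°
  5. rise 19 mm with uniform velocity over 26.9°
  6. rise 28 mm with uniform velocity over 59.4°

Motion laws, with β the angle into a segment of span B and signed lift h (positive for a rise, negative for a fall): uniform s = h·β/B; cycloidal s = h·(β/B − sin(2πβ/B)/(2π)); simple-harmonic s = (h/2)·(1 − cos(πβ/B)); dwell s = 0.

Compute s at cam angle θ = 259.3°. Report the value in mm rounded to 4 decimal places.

seg 1 [0°–88.8°] uniform, h=13: full span → s += 13 → s = 13.0000
seg 2 [88.8°–175.7°] uniform, h=19: full span → s += 19 → s = 32.0000
seg 3 [175.7°–235.4°] cycloidal, h=9: full span → s += 9 → s = 41.0000
seg 4 [235.4°–273.7°] uniform, h=26: θ=259.3° here. β=23.9, B=38.3. 26·23.9/38.3 = 16.2245 → s = 57.2245

57.2245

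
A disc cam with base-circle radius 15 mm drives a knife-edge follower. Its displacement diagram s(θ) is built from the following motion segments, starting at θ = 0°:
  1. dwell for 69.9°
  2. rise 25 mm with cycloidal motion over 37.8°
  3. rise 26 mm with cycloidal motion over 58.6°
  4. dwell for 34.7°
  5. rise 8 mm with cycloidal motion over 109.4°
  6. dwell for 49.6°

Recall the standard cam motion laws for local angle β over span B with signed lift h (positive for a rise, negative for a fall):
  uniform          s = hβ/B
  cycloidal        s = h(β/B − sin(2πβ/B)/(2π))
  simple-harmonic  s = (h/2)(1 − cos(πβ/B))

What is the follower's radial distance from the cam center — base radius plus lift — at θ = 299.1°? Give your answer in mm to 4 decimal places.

seg 1 [0°–69.9°] dwell: s stays 0.0000
seg 2 [69.9°–107.7°] cycloidal, h=25: full span → s += 25 → s = 25.0000
seg 3 [107.7°–166.3°] cycloidal, h=26: full span → s += 26 → s = 51.0000
seg 4 [166.3°–201°] dwell: s stays 51.0000
seg 5 [201°–310.4°] cycloidal, h=8: θ=299.1° here. β=98.1, B=109.4. 8·(0.8967 − sin(2π·0.8967)/(2π)) = 7.9432 → s = 58.9432
radial distance = base radius + s = 15 + 58.9432 = 73.9432

73.9432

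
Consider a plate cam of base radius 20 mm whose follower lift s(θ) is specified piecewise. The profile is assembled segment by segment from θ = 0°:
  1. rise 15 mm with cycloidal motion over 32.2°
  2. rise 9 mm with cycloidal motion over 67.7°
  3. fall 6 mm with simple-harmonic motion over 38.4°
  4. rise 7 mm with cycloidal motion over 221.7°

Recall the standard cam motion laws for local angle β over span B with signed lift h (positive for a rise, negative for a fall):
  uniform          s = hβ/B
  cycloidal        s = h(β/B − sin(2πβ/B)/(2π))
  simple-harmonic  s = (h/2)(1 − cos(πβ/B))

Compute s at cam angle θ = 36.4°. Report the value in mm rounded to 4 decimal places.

seg 1 [0°–32.2°] cycloidal, h=15: full span → s += 15 → s = 15.0000
seg 2 [32.2°–99.9°] cycloidal, h=9: θ=36.4° here. β=4.2, B=67.7. 9·(0.0620 − sin(2π·0.0620)/(2π)) = 0.0140 → s = 15.0140

15.0140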